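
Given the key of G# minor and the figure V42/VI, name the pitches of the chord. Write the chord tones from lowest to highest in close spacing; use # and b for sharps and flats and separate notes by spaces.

A B D# F#

The slash means an applied dominant: we want the dominant of VI. In G# minor, VI is E major, and its dominant is built on B.
Building a dominant seventh chord on B gives B-D#-F#-A.
The figured bass 42 indicates third inversion, placing the seventh (A) in the bass: A-B-D#-F#.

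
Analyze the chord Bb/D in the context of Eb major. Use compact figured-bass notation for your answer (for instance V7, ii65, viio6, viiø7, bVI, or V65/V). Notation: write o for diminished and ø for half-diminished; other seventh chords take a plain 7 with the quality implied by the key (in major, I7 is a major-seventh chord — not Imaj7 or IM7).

The pitches Bb-D-F form a major triad rooted on Bb.
Bb is scale degree 5 in Eb major, and a major triad on that degree is written V.
With D in the bass the chord is in first inversion, so the figured bass is 6.

V6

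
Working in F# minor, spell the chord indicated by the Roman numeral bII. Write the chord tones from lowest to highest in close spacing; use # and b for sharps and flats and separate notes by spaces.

Scale degree 2 in F# minor is G#; lowering it a half step gives G. bII is the Neapolitan chord — a major triad on the lowered second degree.
So the chord is G-B-D.

G B D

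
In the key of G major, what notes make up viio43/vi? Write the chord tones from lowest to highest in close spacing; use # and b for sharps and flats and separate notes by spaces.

A C D# F#

viio43/vi is a secondary leading-tone chord. The target vi is E in G major; the applied chord is rooted a semitone below, on D#.
Building a fully diminished seventh chord on D# gives D#-F#-A-C.
The figured bass 43 indicates second inversion, placing the fifth (A) in the bass: A-C-D#-F#.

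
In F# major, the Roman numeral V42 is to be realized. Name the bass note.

B

V in F# major has root C#; the chord is C#-E#-G#-B.
The figure 42 means third inversion — the seventh is in the bass.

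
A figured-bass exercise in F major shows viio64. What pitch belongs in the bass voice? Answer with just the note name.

viio in F major has root E; the chord is E-G-Bb.
The figure 64 means second inversion — the fifth is in the bass.

Bb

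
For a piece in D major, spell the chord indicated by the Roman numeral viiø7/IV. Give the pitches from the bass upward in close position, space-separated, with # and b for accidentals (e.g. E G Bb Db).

F# A C E

viiø7/IV is a secondary leading-tone chord. The target IV is G in D major; the applied chord is rooted a semitone below, on F#.
Building a half-diminished seventh chord on F# gives F#-A-C-E.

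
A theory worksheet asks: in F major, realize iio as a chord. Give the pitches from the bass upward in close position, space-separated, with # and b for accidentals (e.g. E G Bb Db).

iio is the diminished supertonic triad, borrowed from the parallel minor. In F major that root is G.
So the chord is G-Bb-Db, a diminished triad.

G Bb Db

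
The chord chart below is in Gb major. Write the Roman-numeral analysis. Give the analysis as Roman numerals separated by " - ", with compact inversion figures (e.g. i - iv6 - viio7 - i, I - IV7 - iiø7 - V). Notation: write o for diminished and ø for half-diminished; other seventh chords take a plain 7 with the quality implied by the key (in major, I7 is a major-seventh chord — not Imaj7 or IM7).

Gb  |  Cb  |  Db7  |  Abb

I - IV - V7 - bII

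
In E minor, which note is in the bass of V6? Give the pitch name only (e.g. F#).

V in E minor has root B; the chord is B-D#-F#.
The figure 6 means first inversion — the third is in the bass.

D#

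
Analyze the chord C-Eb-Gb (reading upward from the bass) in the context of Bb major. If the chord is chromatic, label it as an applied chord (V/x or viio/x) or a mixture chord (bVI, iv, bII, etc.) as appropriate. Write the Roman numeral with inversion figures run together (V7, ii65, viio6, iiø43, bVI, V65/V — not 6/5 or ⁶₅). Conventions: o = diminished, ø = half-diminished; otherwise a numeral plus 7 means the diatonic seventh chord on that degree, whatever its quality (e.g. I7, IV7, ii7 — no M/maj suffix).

Stacked in thirds the chord is C-Eb-Gb: a diminished triad on C.
C is the second degree of Bb major. This is the diminished supertonic triad, borrowed from the parallel minor.

iio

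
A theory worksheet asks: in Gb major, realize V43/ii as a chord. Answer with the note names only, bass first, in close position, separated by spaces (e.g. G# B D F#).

V43/ii is a secondary dominant — the dominant seventh of ii. ii in Gb major is Ab, so the applied chord's root is Eb, a perfect fifth above.
Building a dominant seventh chord on Eb gives Eb-G-Bb-Db.
With the 43 figure the chord is in second inversion; from the bass Bb upward in close position it reads Bb-Db-Eb-G.

Bb Db Eb G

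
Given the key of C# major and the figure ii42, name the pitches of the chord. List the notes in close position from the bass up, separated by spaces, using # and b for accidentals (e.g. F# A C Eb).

C# D# F# A#

The numeral's case and figure indicate a minor seventh chord. In C# major its root, scale degree 2, is D#.
That chord is spelled D#-F#-A#-C#.
The figured bass 42 indicates third inversion, placing the seventh (C#) in the bass: C#-D#-F#-A#.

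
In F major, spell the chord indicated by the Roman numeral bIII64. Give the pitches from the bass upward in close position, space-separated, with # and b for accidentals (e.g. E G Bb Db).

bIII64 is a major triad on the lowered third degree, borrowed from the parallel minor. In F major that root is Ab.
So the chord is Ab-C-Eb, a major triad.
The figured bass 64 indicates second inversion, placing the fifth (Eb) in the bass: Eb-Ab-C.

Eb Ab C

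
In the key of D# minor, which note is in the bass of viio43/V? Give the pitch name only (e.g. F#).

D#

The applied chord viio43/V is rooted on G##: G##-B#-D#-F#.
The figure 43 means second inversion — the fifth is in the bass.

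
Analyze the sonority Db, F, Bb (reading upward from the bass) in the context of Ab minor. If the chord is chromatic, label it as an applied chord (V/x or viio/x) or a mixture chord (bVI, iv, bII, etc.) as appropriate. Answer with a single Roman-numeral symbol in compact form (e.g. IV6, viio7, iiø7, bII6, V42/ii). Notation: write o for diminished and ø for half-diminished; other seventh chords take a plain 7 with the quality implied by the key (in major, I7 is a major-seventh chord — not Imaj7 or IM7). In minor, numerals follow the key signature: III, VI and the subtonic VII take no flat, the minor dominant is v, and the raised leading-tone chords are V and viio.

ii6

The pitches Bb-Db-F form a minor triad rooted on Bb.
Bb is the second degree of Ab minor. This is the minor supertonic, borrowed from the parallel major (the Dorian ii).
With Db in the bass the chord is in first inversion, so the figured bass is 6.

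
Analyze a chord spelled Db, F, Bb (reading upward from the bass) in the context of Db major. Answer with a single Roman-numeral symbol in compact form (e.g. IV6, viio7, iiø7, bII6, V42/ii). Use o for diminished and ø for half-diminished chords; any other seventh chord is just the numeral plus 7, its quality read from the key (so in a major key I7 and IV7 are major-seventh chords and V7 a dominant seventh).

The pitches Bb-Db-F form a minor triad rooted on Bb.
In Db major, Bb is the submediant; the diatonic minor triad there is vi.
With Db in the bass the chord is in first inversion, so the figured bass is 6.

vi6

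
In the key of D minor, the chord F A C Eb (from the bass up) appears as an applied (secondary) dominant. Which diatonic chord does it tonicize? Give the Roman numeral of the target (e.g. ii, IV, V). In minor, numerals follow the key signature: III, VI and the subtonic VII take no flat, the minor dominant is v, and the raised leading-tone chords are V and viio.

The chord is a dominant seventh chord on F.
A dominant resolves down a perfect fifth: F → Bb. In D minor, Bb is scale degree 6, i.e. VI.

VI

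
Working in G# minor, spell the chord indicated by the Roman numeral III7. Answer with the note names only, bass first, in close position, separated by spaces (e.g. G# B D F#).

B D# F# A#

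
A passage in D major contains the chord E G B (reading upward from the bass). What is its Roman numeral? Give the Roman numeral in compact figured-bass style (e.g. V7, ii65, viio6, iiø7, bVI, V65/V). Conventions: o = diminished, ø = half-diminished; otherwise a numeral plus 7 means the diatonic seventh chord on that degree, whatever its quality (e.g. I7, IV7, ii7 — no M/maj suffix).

ii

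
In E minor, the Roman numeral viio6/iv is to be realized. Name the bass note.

B

The applied chord viio6/iv is rooted on G#: G#-B-D.
The figure 6 means first inversion — the third is in the bass.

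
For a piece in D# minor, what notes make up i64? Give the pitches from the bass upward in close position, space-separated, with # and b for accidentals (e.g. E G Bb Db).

The numeral's case and figure indicate a minor triad. In D# minor its root, the first degree, is D#.
That chord is spelled D#-F#-A#.
The figured bass 64 indicates second inversion, placing the fifth (A#) in the bass: A#-D#-F#.

A# D# F#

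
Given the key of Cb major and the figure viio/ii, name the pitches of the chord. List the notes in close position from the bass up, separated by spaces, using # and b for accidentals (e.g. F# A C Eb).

The slash marks an applied leading-tone chord: viio of ii. In Cb major, ii is Db, so the leading tone to it is C, a half step below.
Building a diminished triad on C gives C-Eb-Gb.

C Eb Gb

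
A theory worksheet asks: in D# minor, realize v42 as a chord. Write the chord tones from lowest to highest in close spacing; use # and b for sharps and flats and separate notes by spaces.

G# A# C# E#

The numeral's case and figure indicate a minor seventh chord. In D# minor its root, scale degree 5, is A#.
That chord is spelled A#-C#-E#-G#.
With the 42 figure the chord is in third inversion; from the bass G# upward in close position it reads G#-A#-C#-E#.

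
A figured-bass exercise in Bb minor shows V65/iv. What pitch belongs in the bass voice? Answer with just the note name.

D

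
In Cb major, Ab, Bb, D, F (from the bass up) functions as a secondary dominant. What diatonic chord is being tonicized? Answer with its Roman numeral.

iii

The chord is a dominant seventh chord on Bb.
A dominant resolves down a perfect fifth: Bb → Eb. In Cb major, Eb is scale degree 3, i.e. iii.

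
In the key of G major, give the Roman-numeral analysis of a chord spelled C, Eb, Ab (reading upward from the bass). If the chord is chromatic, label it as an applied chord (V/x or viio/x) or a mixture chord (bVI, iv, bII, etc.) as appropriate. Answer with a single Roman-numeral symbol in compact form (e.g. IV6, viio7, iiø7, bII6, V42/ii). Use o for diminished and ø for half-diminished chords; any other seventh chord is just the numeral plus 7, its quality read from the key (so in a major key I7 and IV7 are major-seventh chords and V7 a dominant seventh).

bII6

The pitches Ab-C-Eb form a major triad rooted on Ab.
Ab is the lowered second degree of G major (diatonic 2 would be A). This is the Neapolitan sixth — a major triad on the lowered second degree, here in its customary first inversion.
With C in the bass the chord is in first inversion, so the figured bass is 6.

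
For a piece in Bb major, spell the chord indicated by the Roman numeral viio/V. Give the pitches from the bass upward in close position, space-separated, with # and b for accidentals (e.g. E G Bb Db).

The slash marks an applied leading-tone chord: viio of V. In Bb major, V is F, so the leading tone to it is E, a half step below.
Building a diminished triad on E gives E-G-Bb.

E G Bb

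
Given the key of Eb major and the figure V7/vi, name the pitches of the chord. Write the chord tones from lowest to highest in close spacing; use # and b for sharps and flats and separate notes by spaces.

G B D F

V7/vi is a secondary dominant — the dominant seventh of vi. vi in Eb major is C, so the applied chord's root is G, a perfect fifth above.
Building a dominant seventh chord on G gives G-B-D-F.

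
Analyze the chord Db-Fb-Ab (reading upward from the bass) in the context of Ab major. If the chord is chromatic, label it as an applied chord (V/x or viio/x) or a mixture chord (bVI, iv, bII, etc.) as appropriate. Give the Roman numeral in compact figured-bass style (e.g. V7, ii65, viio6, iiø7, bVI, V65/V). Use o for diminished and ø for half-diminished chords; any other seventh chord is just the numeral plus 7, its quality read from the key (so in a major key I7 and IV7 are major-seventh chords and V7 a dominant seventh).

iv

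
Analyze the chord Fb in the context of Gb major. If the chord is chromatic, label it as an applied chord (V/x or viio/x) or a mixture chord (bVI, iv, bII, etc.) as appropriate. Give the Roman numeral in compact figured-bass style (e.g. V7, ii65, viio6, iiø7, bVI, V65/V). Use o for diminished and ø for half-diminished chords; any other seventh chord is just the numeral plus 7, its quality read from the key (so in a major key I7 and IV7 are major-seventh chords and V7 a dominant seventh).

Stacked in thirds the chord is Fb-Ab-Cb: a major triad on Fb.
Fb is the lowered seventh degree of Gb major (diatonic 7 would be F). This is a major triad on the lowered seventh degree (the subtonic), borrowed from the parallel minor.

bVII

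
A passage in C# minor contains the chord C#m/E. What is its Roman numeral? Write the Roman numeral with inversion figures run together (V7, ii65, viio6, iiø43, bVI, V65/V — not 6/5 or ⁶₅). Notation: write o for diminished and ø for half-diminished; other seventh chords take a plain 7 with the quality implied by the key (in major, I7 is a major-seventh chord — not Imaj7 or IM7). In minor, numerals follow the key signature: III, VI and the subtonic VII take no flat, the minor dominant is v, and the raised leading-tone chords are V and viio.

i6

Stacked in thirds the chord is C#-E-G#: a minor triad on C#.
C# is scale degree 1 in C# minor, and a minor triad on that degree is written i.
With E in the bass the chord is in first inversion, so the figured bass is 6.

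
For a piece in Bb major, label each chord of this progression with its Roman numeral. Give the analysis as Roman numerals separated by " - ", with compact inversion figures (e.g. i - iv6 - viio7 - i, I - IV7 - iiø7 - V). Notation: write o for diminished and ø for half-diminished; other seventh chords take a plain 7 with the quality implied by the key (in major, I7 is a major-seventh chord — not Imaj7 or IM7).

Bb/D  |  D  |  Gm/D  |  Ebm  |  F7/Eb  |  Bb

I6 - V/vi - vi64 - iv - V42 - I

Bb/D: root Bb is the tonic; major triad there is I6.
D is the secondary dominant of vi (major triad on D): V/vi.
Gm/D: minor triad on G = scale degree 6 → vi64.
Ebm is non-diatonic — iv, a mixture chord from Bb minor.
F7/Eb: dominant seventh chord on F = scale degree 5 → V42.
Bb: major triad on Bb = scale degree 1 → I.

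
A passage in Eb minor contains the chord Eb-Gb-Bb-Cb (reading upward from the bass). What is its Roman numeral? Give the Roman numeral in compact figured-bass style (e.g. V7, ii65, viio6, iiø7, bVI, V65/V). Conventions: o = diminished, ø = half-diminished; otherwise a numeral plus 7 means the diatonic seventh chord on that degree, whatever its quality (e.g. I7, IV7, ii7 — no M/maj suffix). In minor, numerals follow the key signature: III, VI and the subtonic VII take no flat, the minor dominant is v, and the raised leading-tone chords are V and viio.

VI65

Stacked in thirds the chord is Cb-Eb-Gb-Bb: a major seventh chord on Cb.
Cb is scale degree 6 in Eb minor, and a major seventh chord on that degree is written VI7.
With Eb in the bass the chord is in first inversion, so the figured bass is 65.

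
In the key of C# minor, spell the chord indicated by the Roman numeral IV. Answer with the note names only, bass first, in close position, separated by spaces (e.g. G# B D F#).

F# A# C#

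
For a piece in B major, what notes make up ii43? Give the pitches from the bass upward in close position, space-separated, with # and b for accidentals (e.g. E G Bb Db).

G# B C# E

In B major, the second degree is C#, and the diatonic chord built there is a minor seventh chord.
Stacking thirds from C# gives C#-E-G#-B.
With the 43 figure the chord is in second inversion; from the bass G# upward in close position it reads G#-B-C#-E.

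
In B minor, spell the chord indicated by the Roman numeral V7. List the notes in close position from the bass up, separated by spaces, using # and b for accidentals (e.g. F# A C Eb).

F# A# C# E

In B minor, the fifth degree is F#. The dominant is major (leading tone raised), so V is a dominant seventh chord.
That chord is spelled F#-A#-C#-E.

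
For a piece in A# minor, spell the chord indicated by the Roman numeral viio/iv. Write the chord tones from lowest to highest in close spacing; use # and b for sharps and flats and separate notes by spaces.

C## E# G#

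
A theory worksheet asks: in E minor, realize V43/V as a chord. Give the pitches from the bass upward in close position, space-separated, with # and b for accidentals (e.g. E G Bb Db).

V43/V is a secondary dominant — the dominant seventh of V. V in E minor is B, so the applied chord's root is F#, a perfect fifth above.
Building a dominant seventh chord on F# gives F#-A#-C#-E.
With the 43 figure the chord is in second inversion; from the bass C# upward in close position it reads C#-E-F#-A#.

C# E F# A#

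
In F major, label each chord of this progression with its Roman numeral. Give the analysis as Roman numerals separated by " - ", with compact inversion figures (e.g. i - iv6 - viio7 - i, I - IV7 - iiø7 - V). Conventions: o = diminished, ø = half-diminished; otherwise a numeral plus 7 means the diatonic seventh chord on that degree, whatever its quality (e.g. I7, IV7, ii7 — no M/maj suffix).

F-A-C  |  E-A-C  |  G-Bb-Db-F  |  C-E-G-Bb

I - iii64 - iiø7 - V7

F-A-C has root F, degree 1 in F major, so I.
E-A-C: minor triad on A = scale degree 3 → iii64.
G-Bb-Db-F: G with this quality isn't in the key; it's iiø7, borrowed from the parallel minor.
C-E-G-Bb: root C is the dominant; dominant seventh chord there is V7.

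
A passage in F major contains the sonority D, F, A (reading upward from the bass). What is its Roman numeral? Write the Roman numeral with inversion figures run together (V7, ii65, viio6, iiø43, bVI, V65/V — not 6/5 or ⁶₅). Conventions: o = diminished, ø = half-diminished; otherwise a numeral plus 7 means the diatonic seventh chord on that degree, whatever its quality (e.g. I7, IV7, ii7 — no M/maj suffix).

vi

Stacked in thirds the chord is D-F-A: a minor triad on D.
D is scale degree 6 in F major, and a minor triad on that degree is written vi.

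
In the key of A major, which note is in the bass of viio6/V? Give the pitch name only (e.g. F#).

The applied chord viio6/V is rooted on D#: D#-F#-A.
The figure 6 means first inversion — the third is in the bass.

F#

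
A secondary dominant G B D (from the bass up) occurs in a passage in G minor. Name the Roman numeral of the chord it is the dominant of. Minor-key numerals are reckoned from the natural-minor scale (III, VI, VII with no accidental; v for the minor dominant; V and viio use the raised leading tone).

The chord is a major triad on G.
A dominant resolves down a perfect fifth: G → C. In G minor, C is scale degree 4, i.e. iv.

iv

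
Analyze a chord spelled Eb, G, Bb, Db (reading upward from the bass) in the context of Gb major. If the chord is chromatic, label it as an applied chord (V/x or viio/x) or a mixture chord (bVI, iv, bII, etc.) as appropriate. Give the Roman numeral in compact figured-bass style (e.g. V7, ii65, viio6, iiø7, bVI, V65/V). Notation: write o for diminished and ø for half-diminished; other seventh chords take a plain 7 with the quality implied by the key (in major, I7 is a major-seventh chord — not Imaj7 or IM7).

V7/ii

Stacked in thirds the chord is Eb-G-Bb-Db: a dominant seventh chord on Eb.
Eb is not a diatonic chord root with this quality in Gb major, but it lies a perfect fifth above Ab (ii), so the chord functions as an applied dominant of ii.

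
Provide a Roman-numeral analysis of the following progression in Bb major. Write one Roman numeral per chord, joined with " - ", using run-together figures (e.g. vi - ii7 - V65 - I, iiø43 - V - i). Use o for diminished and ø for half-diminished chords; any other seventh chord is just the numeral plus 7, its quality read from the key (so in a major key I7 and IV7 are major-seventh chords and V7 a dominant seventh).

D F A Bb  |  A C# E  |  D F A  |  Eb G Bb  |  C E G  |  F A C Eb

D-F-A-Bb has root Bb, degree 1 in Bb major, so I65.
A-C#-E: a major triad on A, the applied dominant of iii → V/iii.
D-F-A has root D, degree 3 in Bb major, so iii.
Eb-G-Bb: root Eb is the subdominant; major triad there is IV.
C-E-G is the secondary dominant of V (major triad on C): V/V.
F-A-C-Eb: dominant seventh chord on F = scale degree 5 → V7.

I65 - V/iii - iii - IV - V/V - V7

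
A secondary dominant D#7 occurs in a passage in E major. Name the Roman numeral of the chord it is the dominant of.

iii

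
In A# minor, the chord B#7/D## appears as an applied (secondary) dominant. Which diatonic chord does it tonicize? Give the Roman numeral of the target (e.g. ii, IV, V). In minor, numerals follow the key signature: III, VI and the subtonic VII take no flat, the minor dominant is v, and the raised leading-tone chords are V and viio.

V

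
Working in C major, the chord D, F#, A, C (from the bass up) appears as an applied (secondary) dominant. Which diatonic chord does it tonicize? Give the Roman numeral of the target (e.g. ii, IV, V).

V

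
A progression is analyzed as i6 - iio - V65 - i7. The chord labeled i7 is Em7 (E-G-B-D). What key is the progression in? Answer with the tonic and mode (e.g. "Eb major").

E minor

i7 is given as E-G-B-D — a minor seventh chord with root E.
If E is scale degree 1 and the mode makes that degree carry a minor seventh chord, the tonic is E and the mode is minor.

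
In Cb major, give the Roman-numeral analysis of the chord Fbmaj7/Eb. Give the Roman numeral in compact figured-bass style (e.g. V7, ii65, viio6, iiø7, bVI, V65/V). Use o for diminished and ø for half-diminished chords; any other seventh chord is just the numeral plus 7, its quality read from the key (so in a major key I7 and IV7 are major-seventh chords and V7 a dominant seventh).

IV42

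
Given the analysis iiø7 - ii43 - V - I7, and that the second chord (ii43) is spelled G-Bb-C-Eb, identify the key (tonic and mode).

ii43 is given as G-Bb-C-Eb — a minor seventh chord with root C.
ii43 on C implies C is the supertonic; that puts the tonic at Bb, and the lowercase numeral fits major mode.

Bb major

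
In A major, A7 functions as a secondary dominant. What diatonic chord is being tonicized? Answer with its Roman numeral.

IV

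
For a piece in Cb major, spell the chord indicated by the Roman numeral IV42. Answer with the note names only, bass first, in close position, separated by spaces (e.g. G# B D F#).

Eb Fb Ab Cb

In Cb major, scale degree 4 is Fb, and the diatonic chord built there is a major seventh chord.
That chord is spelled Fb-Ab-Cb-Eb.
The figured bass 42 indicates third inversion, placing the seventh (Eb) in the bass: Eb-Fb-Ab-Cb.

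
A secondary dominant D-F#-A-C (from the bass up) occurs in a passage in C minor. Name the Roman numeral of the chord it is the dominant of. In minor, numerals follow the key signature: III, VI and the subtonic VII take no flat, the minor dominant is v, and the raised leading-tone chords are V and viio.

V

The chord is a dominant seventh chord on D.
A dominant resolves down a perfect fifth: D → G. In C minor, G is scale degree 5, i.e. V.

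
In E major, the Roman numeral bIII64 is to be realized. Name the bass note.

D

bIII in E major has root G; the chord is G-B-D.
The figure 64 means second inversion — the fifth is in the bass.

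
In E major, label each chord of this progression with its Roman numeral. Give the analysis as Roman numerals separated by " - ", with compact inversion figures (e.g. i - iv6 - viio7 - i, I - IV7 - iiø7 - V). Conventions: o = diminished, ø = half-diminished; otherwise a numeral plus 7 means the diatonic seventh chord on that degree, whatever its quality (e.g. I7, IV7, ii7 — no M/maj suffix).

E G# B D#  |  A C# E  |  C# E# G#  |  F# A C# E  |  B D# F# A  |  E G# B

I7 - IV - V/ii - ii7 - V7 - I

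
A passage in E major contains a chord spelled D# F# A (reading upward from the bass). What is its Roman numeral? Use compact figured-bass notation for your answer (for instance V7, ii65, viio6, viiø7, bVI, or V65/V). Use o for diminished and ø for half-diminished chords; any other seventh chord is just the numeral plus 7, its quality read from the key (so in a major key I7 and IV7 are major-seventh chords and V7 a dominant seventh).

Stacked in thirds the chord is D#-F#-A: a diminished triad on D#.
D# is scale degree 7 in E major, and a diminished triad on that degree is written viio.

viio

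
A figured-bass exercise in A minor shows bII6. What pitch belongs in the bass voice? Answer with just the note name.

D

bII in A minor has root Bb; the chord is Bb-D-F.
The figure 6 means first inversion — the third is in the bass.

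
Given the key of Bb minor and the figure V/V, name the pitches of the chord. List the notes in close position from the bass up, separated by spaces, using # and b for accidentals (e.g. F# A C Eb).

C E G

The slash means an applied dominant: we want the dominant of V. In Bb minor, V is F major, and its dominant is built on C.
Building a major triad on C gives C-E-G.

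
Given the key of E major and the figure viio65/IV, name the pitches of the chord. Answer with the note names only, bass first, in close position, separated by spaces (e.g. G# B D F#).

viio65/IV is a secondary leading-tone chord. The target IV is A in E major; the applied chord is rooted a semitone below, on G#.
Building a fully diminished seventh chord on G# gives G#-B-D-F.
The figured bass 65 indicates first inversion, placing the third (B) in the bass: B-D-F-G#.

B D F G#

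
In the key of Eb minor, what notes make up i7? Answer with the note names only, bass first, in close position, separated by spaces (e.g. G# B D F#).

The numeral's case and figure indicate a minor seventh chord. In Eb minor its root, the tonic, is Eb.
That chord is spelled Eb-Gb-Bb-Db.

Eb Gb Bb Db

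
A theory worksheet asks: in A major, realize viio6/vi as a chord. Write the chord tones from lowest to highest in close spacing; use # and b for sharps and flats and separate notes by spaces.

The slash marks an applied leading-tone chord: viio of vi. In A major, vi is F#, so the leading tone to it is E#, a half step below.
Building a diminished triad on E# gives E#-G#-B.
With the 6 figure the chord is in first inversion; from the bass G# upward in close position it reads G#-B-E#.

G# B E#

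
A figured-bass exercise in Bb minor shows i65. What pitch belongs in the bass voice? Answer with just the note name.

i in Bb minor has root Bb; the chord is Bb-Db-F-Ab.
The figure 65 means first inversion — the third is in the bass.

Db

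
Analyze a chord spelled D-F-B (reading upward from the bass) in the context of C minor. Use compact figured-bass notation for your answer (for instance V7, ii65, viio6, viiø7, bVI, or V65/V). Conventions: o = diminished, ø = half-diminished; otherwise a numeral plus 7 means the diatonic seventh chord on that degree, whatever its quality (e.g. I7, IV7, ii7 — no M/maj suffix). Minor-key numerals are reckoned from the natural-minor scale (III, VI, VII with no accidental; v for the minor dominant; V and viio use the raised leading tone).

viio6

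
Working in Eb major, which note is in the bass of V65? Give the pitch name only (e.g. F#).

D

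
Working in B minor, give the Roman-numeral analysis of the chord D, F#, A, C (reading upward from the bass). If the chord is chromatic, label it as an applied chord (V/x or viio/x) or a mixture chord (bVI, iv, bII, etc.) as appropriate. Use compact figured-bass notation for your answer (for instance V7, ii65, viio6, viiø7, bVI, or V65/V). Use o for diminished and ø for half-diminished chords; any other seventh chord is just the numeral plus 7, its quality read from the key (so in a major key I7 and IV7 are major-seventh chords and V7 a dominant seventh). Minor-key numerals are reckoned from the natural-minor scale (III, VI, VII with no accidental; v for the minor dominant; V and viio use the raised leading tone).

V7/VI

Stacked in thirds the chord is D-F#-A-C: a dominant seventh chord on D.
D is not a diatonic chord root with this quality in B minor, but it lies a perfect fifth above G (VI), so the chord functions as an applied dominant of VI.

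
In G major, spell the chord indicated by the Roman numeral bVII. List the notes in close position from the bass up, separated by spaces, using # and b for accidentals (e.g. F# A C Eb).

F A C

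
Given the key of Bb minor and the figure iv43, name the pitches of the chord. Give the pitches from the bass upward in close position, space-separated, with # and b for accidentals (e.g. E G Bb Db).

The numeral's case and figure indicate a minor seventh chord. In Bb minor its root, scale degree 4, is Eb.
That chord is spelled Eb-Gb-Bb-Db.
The figured bass 43 indicates second inversion, placing the fifth (Bb) in the bass: Bb-Db-Eb-Gb.

Bb Db Eb Gb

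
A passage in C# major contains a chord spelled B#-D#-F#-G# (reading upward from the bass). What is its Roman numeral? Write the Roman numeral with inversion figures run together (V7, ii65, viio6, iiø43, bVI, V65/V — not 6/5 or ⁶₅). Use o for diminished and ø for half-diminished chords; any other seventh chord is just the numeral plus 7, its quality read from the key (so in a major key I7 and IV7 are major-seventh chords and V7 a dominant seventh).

Stacked in thirds the chord is G#-B#-D#-F#: a dominant seventh chord on G#.
G# is scale degree 5 in C# major, and a dominant seventh chord on that degree is written V7.
With B# in the bass the chord is in first inversion, so the figured bass is 65.

V65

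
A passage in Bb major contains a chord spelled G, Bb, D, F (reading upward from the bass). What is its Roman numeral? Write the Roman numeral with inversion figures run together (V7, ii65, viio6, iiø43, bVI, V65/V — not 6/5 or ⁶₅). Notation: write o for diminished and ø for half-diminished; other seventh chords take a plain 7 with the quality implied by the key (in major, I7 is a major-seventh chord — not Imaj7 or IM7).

vi7

Stacked in thirds the chord is G-Bb-D-F: a minor seventh chord on G.
In Bb major, G is the submediant; the diatonic minor seventh chord there is vi7.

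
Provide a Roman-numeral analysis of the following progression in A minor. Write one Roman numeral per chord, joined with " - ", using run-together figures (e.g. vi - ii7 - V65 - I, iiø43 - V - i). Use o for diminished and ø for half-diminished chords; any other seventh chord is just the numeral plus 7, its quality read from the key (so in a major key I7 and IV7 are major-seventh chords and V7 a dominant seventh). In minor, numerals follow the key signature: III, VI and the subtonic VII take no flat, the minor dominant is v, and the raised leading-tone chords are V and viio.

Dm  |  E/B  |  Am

Dm has root D, degree 4 in A minor, so iv.
E/B: root E is the dominant; major triad there is V64.
Am: root A is the tonic; minor triad there is i.

iv - V64 - i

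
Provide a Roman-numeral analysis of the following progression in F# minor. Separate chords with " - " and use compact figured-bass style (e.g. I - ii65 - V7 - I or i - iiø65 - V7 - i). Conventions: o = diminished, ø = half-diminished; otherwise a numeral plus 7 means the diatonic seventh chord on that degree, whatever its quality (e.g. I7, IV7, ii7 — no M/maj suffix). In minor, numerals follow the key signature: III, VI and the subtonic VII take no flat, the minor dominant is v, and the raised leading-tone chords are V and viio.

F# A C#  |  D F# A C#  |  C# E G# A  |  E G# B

i - VI7 - III65 - VII

F#-A-C#: minor triad on F# = scale degree 1 → i.
D-F#-A-C#: major seventh chord on D = scale degree 6 → VI7.
C#-E-G#-A: major seventh chord on A = scale degree 3 → III65.
E-G#-B: major triad on E = scale degree 7 → VII.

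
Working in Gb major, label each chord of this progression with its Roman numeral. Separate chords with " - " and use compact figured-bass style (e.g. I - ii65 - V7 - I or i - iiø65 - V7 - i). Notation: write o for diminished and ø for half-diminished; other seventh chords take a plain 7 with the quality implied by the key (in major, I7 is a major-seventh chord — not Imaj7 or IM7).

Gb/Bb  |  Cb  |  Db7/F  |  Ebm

I6 - IV - V65 - vi

Gb/Bb: root Gb is the tonic; major triad there is I6.
Cb has root Cb, degree 4 in Gb major, so IV.
Db7/F has root Db, degree 5 in Gb major, so V65.
Ebm has root Eb, degree 6 in Gb major, so vi.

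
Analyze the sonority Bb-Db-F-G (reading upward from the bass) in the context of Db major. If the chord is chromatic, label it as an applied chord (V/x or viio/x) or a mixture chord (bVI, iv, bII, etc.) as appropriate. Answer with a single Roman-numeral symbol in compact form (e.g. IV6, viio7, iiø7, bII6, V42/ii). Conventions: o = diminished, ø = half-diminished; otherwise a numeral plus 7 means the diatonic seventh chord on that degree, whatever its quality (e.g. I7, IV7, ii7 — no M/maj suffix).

viiø65/V

Stacked in thirds the chord is G-Bb-Db-F: a half-diminished seventh chord on G.
G sits a half step below Ab (V in Db major); a diminished chord there is the applied leading-tone chord of V.
With Bb in the bass the chord is in first inversion, so the figured bass is 65.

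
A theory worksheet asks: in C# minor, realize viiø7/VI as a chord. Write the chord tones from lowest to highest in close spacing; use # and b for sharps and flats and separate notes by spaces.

G# B D F#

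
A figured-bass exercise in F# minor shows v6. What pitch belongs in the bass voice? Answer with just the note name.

v in F# minor has root C#; the chord is C#-E-G#.
The figure 6 means first inversion — the third is in the bass.

E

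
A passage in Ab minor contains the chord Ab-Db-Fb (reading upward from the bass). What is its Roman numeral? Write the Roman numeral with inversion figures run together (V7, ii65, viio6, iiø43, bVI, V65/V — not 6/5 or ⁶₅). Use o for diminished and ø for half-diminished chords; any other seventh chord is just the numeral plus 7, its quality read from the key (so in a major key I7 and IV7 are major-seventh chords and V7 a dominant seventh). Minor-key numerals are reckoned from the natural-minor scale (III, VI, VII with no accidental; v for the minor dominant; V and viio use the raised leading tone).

iv64

Stacked in thirds the chord is Db-Fb-Ab: a minor triad on Db.
In Ab minor, Db is the subdominant; the diatonic minor triad there is iv.
With Ab in the bass the chord is in second inversion, so the figured bass is 64.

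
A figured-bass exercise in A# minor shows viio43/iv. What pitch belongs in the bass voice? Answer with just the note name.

The applied chord viio43/iv is rooted on C##: C##-E#-G#-B.
The figure 43 means second inversion — the fifth is in the bass.

G#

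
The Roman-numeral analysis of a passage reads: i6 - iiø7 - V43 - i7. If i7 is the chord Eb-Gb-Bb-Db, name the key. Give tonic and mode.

Eb minor

i7 is given as Eb-Gb-Bb-Db — a minor seventh chord with root Eb.
If Eb is scale degree 1 and the mode makes that degree carry a minor seventh chord, the tonic is Eb and the mode is minor.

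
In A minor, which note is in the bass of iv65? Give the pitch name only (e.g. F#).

F

iv in A minor has root D; the chord is D-F-A-C.
The figure 65 means first inversion — the third is in the bass.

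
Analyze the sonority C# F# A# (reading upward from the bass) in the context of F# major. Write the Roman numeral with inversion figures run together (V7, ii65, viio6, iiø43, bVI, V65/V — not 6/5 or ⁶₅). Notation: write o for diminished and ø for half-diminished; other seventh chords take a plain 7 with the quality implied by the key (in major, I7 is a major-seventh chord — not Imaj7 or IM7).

Stacked in thirds the chord is F#-A#-C#: a major triad on F#.
In F# major, F# is the tonic; the diatonic major triad there is I.
With C# in the bass the chord is in second inversion, so the figured bass is 64.

I64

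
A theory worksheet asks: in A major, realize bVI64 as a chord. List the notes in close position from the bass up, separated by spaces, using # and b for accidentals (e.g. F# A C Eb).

bVI64 is a major triad on the lowered sixth degree, borrowed from the parallel minor. In A major that root is F.
So the chord is F-A-C.
With the 64 figure the chord is in second inversion; from the bass C upward in close position it reads C-F-A.

C F A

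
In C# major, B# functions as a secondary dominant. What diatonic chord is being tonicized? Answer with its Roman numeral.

iii

The chord is a major triad on B#.
A dominant resolves down a perfect fifth: B# → E#. In C# major, E# is scale degree 3, i.e. iii.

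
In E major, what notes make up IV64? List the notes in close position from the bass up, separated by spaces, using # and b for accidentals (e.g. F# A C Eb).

In E major, the fourth degree is A, and the diatonic chord built there is a major triad.
That chord is spelled A-C#-E.
With the 64 figure the chord is in second inversion; from the bass E upward in close position it reads E-A-C#.

E A C#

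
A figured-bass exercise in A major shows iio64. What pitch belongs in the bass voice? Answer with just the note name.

F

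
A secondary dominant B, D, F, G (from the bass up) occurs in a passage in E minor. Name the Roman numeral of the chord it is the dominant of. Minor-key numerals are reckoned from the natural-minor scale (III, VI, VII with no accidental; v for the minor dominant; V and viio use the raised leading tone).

VI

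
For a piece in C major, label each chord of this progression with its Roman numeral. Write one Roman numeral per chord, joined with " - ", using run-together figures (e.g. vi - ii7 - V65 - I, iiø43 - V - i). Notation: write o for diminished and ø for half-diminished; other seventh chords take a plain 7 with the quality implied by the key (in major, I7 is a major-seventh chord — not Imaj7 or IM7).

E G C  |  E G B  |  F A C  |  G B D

I6 - iii - IV - V

E-G-C: major triad on C = scale degree 1 → I6.
E-G-B: root E is the mediant; minor triad there is iii.
F-A-C: major triad on F = scale degree 4 → IV.
G-B-D: root G is the dominant; major triad there is V.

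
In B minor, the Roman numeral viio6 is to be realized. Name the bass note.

C#

viio in B minor has root A#; the chord is A#-C#-E.
The figure 6 means first inversion — the third is in the bass.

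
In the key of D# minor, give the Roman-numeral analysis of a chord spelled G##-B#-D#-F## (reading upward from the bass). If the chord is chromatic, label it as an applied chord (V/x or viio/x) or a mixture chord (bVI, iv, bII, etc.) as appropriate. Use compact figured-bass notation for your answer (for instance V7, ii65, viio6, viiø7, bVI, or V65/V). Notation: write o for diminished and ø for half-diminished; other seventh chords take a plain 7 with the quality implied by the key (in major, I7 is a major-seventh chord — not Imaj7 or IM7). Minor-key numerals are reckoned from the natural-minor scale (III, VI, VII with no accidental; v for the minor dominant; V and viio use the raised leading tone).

Stacked in thirds the chord is G##-B#-D#-F##: a half-diminished seventh chord on G##.
G## sits a half step below A# (V in D# minor); a diminished chord there is the applied leading-tone chord of V.

viiø7/V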